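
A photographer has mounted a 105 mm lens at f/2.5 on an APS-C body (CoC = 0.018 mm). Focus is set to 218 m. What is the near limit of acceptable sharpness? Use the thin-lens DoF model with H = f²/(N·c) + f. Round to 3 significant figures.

115 m

Hyperfocal distance H = f²/(N·c) + f = 105²/(2.5 × 0.018) + 105 = 11025/0.045 + 105 ≈ 245105.0 mm ≈ 245.1 m.
Near limit Dn = s·(H − f)/(H + s − 2f) = 218000 × (245105.0 − 105) / (245105.0 + 218000 − 2 × 105) = 218000 × 245000.0 / 462895.0 ≈ 115383 mm ≈ 115 m.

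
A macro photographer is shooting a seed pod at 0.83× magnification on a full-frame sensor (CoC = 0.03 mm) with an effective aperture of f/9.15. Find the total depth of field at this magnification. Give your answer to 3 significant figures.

At magnification m, DoF ≈ 2·N_eff·c/m² = 2 × 9.15 × 0.03 / 0.83² = 0.549 / 0.6889 ≈ 0.797 mm.

0.797 mm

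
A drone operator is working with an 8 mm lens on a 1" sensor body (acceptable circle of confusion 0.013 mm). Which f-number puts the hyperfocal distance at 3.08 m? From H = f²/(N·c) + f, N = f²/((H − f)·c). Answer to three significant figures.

Rearrange H = f²/(N·c) + f for N: N = f² / ((H − f)·c).
N = 8² / ((3080 − 8) × 0.013) = 64 / 39.94 ≈ 1.60.

f/1.60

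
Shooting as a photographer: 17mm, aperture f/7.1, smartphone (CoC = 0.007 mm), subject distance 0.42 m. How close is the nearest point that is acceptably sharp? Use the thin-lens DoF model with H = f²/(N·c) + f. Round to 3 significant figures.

393 mm

Hyperfocal distance H = f²/(N·c) + f = 17²/(7.1 × 0.007) + 17 = 289/0.0497 + 17 ≈ 5831.9 mm ≈ 5.832 m.
Near limit Dn = s·(H − f)/(H + s − 2f) = 420 × (5831.9 − 17) / (5831.9 + 420 − 2 × 17) = 420 × 5814.9 / 6217.9 ≈ 392.78 mm.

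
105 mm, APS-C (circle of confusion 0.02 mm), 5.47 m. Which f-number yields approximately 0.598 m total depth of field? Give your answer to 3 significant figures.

f/5.60

Write h = H − f = f²/(N·c). The thin-lens limits are Dn = s·h/(h + (s−f)) and Df = s·h/(h − (s−f)), so DoF = Df − Dn = 2·s·(s−f)·h / (h² − (s−f)²).
That is a quadratic in h: DoF·h² − 2·s·(s−f)·h − DoF·(s−f)² = 0 ⇒ h = (s−f)·(s + √(s² + DoF²)) / DoF = 5365 × (5470 + √(5470² + 598²)) / 598 = 5365 × (5470 + 5502.59) / 598 ≈ 98441 mm.
Then N = f²/(c·h) = 105² / (0.02 × 98441) = 11025 / 1968.8 ≈ 5.60.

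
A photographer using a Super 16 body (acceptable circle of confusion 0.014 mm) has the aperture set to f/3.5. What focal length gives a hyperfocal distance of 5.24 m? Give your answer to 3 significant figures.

16.0 mm

From H = f²/(N·c) + f, with f ≪ H: f ≈ √(H·N·c) = √(5240 × 3.5 × 0.014) = √256.76 ≈ 16.02 mm.
The +f correction barely moves this — solving exactly, f² + N·c·f − N·c·H = 0 ⇒ f = (−N·c + √((N·c)² + 4·N·c·H))/2 = (−0.049 + √1027.0)/2 ≈ 15.999 mm, so f ≈ 16.0 mm.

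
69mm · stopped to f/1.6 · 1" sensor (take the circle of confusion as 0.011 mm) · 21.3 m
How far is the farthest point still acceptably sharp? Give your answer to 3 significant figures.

23.1 m

Hyperfocal distance H = f²/(N·c) + f = 69²/(1.6 × 0.011) + 69 = 4761/0.0176 + 69 ≈ 270580.4 mm ≈ 270.6 m.
Far limit Df = s·(H − f)/(H − s) = 21300 × (270580.4 − 69) / (270580.4 − 21300) = 21300 × 270511.4 / 249280.4 ≈ 23114 mm ≈ 23.1 m.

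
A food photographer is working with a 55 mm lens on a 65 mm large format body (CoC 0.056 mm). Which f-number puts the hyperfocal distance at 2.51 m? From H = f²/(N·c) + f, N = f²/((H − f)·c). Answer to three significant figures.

Rearrange H = f²/(N·c) + f for N: N = f² / ((H − f)·c).
N = 55² / ((2510 − 55) × 0.056) = 3025 / 137.5 ≈ 22.

f/22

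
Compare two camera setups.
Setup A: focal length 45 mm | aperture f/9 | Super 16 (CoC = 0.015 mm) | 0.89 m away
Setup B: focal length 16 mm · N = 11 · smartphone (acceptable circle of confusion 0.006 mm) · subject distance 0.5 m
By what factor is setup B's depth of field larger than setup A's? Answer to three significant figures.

1.26

Setup A: H = 45²/(9×0.015) + 45 ≈ 15045.0 mm; DoF = Df − Dn = 943.13 − 842.54 ≈ 100.59 mm.
Setup B: H = 16²/(11×0.006) + 16 ≈ 3894.8 mm; DoF = Df − Dn = 571.29 − 444.53 ≈ 126.76 mm.
Ratio = 126.76 / 100.59 ≈ 1.26.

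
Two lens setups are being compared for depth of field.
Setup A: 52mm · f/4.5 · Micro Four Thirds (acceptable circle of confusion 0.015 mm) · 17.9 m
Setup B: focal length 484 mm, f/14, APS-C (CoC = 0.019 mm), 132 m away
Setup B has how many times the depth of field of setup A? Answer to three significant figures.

2.03

Setup A: H = 52²/(4.5×0.015) + 52 ≈ 40111.3 mm; DoF = Df − Dn = 32284 − 12383 ≈ 19901 mm.
Setup B: H = 484²/(14×0.019) + 484 ≈ 881145.7 mm; DoF = Df − Dn = 155173 − 114849 ≈ 40324 mm.
Ratio = 40324 / 19901 ≈ 2.03.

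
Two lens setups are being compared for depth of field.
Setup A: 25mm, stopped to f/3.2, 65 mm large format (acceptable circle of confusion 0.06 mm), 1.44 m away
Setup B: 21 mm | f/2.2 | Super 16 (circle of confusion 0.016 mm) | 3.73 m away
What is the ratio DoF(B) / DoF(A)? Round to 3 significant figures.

1.57

Setup A: H = 25²/(3.2×0.06) + 25 ≈ 3280.2 mm; DoF = Df − Dn = 2547.3 − 1003.7 ≈ 1543.6 mm.
Setup B: H = 21²/(2.2×0.016) + 21 ≈ 12549.4 mm; DoF = Df − Dn = 5298.7 − 2878.0 ≈ 2420.7 mm.
Ratio = 2420.7 / 1543.6 ≈ 1.57.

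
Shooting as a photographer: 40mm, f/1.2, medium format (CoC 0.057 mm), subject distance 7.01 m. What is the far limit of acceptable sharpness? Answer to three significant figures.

Hyperfocal distance H = f²/(N·c) + f = 40²/(1.2 × 0.057) + 40 = 1600/0.0684 + 40 ≈ 23431.8 mm ≈ 23.43 m.
Far limit Df = s·(H − f)/(H − s) = 7010 × (23431.8 − 40) / (23431.8 − 7010) = 7010 × 23391.8 / 16421.8 ≈ 9985.3 mm ≈ 9.99 m.

9.99 m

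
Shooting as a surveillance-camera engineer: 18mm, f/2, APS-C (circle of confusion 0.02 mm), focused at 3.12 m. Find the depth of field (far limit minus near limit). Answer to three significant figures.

2.80 m

Hyperfocal distance H = f²/(N·c) + f = 18²/(2 × 0.02) + 18 = 324/0.04 + 18 ≈ 8118.0 mm ≈ 8.118 m.
Near limit Dn = s·(H − f)/(H + s − 2f) = 3120 × (8118.0 − 18) / (8118.0 + 3120 − 2 × 18) = 3120 × 8100.0 / 11202.0 ≈ 2256.0 mm.
Far limit Df = s·(H − f)/(H − s) = 3120 × (8118.0 − 18) / (8118.0 − 3120) = 3120 × 8100.0 / 4998.0 ≈ 5056.4 mm.
Depth of field = Df − Dn = 5056.4 − 2256.0 ≈ 2800.4 mm ≈ 2.80 m.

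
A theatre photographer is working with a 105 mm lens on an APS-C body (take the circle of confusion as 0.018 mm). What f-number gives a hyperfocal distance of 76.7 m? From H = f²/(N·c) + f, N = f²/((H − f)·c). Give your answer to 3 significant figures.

Rearrange H = f²/(N·c) + f for N: N = f² / ((H − f)·c).
N = 105² / ((76700 − 105) × 0.018) = 11025 / 1379 ≈ 8.

f/8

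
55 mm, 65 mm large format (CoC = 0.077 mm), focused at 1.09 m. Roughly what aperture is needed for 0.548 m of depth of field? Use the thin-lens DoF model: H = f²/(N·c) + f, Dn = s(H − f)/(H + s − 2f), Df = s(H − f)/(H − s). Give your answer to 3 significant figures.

Write h = H − f = f²/(N·c). The thin-lens limits are Dn = s·h/(h + (s−f)) and Df = s·h/(h − (s−f)), so DoF = Df − Dn = 2·s·(s−f)·h / (h² − (s−f)²).
That is a quadratic in h: DoF·h² − 2·s·(s−f)·h − DoF·(s−f)² = 0 ⇒ h = (s−f)·(s + √(s² + DoF²)) / DoF = 1035 × (1090 + √(1090² + 548²)) / 548 = 1035 × (1090 + 1220.00) / 548 ≈ 4362.9 mm.
Then N = f²/(c·h) = 55² / (0.077 × 4362.9) = 3025 / 335.94 ≈ 9.

f/9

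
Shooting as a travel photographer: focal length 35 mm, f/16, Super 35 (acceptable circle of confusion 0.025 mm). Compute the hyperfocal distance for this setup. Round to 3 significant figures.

Hyperfocal distance H = f²/(N·c) + f = 35²/(16 × 0.025) + 35 = 1225/0.4 + 35 ≈ 3097.5 mm ≈ 3.10 m.

3.10 m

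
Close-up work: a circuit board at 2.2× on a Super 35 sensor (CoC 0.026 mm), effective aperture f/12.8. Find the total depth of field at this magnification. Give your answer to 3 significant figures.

0.138 mm

At magnification m, DoF ≈ 2·N_eff·c/m² = 2 × 12.8 × 0.026 / 2.2² = 0.6656 / 4.84 ≈ 0.138 mm.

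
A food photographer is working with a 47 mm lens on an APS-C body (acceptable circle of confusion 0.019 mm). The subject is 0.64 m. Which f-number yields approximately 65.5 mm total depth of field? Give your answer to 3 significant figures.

f/10

Write h = H − f = f²/(N·c). The thin-lens limits are Dn = s·h/(h + (s−f)) and Df = s·h/(h − (s−f)), so DoF = Df − Dn = 2·s·(s−f)·h / (h² − (s−f)²).
That is a quadratic in h: DoF·h² − 2·s·(s−f)·h − DoF·(s−f)² = 0 ⇒ h = (s−f)·(s + √(s² + DoF²)) / DoF = 593 × (640 + √(640² + 65.5²)) / 65.5 = 593 × (640 + 643.343) / 65.5 ≈ 11619 mm.
Then N = f²/(c·h) = 47² / (0.019 × 11619) = 2209 / 220.75 ≈ 10.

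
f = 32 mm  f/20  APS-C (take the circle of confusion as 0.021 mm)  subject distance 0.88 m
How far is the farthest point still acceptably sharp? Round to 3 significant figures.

1.35 m

Hyperfocal distance H = f²/(N·c) + f = 32²/(20 × 0.021) + 32 = 1024/0.42 + 32 ≈ 2470.1 mm ≈ 2.470 m.
Far limit Df = s·(H − f)/(H − s) = 880 × (2470.1 − 32) / (2470.1 − 880) = 880 × 2438.1 / 1590.1 ≈ 1349.3 mm ≈ 1.35 m.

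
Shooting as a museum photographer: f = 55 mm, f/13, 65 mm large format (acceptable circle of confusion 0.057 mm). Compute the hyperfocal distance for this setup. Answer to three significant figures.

Hyperfocal distance H = f²/(N·c) + f = 55²/(13 × 0.057) + 55 = 3025/0.741 + 55 ≈ 4137.3 mm ≈ 4.14 m.

4.14 m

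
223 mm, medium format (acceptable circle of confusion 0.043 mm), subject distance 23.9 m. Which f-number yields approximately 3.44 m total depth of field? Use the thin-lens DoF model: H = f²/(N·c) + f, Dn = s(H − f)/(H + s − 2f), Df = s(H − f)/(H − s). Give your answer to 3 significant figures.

f/3.50

Write h = H − f = f²/(N·c). The thin-lens limits are Dn = s·h/(h + (s−f)) and Df = s·h/(h − (s−f)), so DoF = Df − Dn = 2·s·(s−f)·h / (h² − (s−f)²).
That is a quadratic in h: DoF·h² − 2·s·(s−f)·h − DoF·(s−f)² = 0 ⇒ h = (s−f)·(s + √(s² + DoF²)) / DoF = 23677 × (23900 + √(23900² + 3440²)) / 3440 = 23677 × (23900 + 24146.3) / 3440 ≈ 330695 mm.
Then N = f²/(c·h) = 223² / (0.043 × 330695) = 49729 / 14220 ≈ 3.50.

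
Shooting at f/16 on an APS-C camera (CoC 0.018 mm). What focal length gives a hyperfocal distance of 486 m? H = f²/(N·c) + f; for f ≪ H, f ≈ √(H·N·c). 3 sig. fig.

From H = f²/(N·c) + f, with f ≪ H: f ≈ √(H·N·c) = √(486000 × 16 × 0.018) = √139968 ≈ 374.1 mm.
The +f correction barely moves this — solving exactly, f² + N·c·f − N·c·H = 0 ⇒ f = (−N·c + √((N·c)² + 4·N·c·H))/2 = (−0.288 + √559872)/2 ≈ 373.98 mm, so f ≈ 374 mm.

374 mm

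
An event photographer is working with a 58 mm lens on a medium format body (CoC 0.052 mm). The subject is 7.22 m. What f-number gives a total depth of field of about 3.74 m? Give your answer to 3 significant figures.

f/2.20

Write h = H − f = f²/(N·c). The thin-lens limits are Dn = s·h/(h + (s−f)) and Df = s·h/(h − (s−f)), so DoF = Df − Dn = 2·s·(s−f)·h / (h² − (s−f)²).
That is a quadratic in h: DoF·h² − 2·s·(s−f)·h − DoF·(s−f)² = 0 ⇒ h = (s−f)·(s + √(s² + DoF²)) / DoF = 7162 × (7220 + √(7220² + 3740²)) / 3740 = 7162 × (7220 + 8131.17) / 3740 ≈ 29397 mm.
Then N = f²/(c·h) = 58² / (0.052 × 29397) = 3364 / 1528.6 ≈ 2.20.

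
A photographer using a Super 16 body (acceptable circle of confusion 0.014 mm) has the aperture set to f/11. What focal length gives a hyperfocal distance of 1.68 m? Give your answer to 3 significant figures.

16.0 mm

From H = f²/(N·c) + f, with f ≪ H: f ≈ √(H·N·c) = √(1680 × 11 × 0.014) = √258.72 ≈ 16.08 mm.
Exact: f² + N·c·f − N·c·H = 0 ⇒ f = (−N·c + √((N·c)² + 4·N·c·H))/2 = (−0.154 + √1034.9)/2 ≈ 16.008 mm ≈ 16.0 mm.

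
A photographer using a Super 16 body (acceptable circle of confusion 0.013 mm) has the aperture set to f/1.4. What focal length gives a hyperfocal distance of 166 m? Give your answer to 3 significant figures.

From H = f²/(N·c) + f, with f ≪ H: f ≈ √(H·N·c) = √(166000 × 1.4 × 0.013) = √3021.2 ≈ 54.97 mm.
The +f correction barely moves this — solving exactly, f² + N·c·f − N·c·H = 0 ⇒ f = (−N·c + √((N·c)² + 4·N·c·H))/2 = (−0.0182 + √12085)/2 ≈ 54.956 mm, so f ≈ 55.0 mm.

55.0 mm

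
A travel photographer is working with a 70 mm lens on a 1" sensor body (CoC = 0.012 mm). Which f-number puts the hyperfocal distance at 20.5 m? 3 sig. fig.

f/20

Rearrange H = f²/(N·c) + f for N: N = f² / ((H − f)·c).
N = 70² / ((20500 − 70) × 0.012) = 4900 / 245.2 ≈ 20.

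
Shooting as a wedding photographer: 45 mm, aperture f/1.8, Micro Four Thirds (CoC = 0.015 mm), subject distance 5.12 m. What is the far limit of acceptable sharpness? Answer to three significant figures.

5.49 m

Hyperfocal distance H = f²/(N·c) + f = 45²/(1.8 × 0.015) + 45 = 2025/0.027 + 45 ≈ 75045.0 mm ≈ 75.05 m.
Far limit Df = s·(H − f)/(H − s) = 5120 × (75045.0 − 45) / (75045.0 − 5120) = 5120 × 75000.0 / 69925.0 ≈ 5491.6 mm ≈ 5.49 m.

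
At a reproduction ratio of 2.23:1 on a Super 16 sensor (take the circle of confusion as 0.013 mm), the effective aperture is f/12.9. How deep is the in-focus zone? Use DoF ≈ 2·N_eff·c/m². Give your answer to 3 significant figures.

At magnification m, DoF ≈ 2·N_eff·c/m² = 2 × 12.9 × 0.013 / 2.23² = 0.3354 / 4.973 ≈ 0.0674 mm.

0.0674 mm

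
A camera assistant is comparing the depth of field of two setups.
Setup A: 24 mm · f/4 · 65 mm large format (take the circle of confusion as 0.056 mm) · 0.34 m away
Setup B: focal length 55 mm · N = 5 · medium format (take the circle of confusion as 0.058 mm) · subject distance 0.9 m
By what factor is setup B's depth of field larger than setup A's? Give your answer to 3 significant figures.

Setup A: H = 24²/(4×0.056) + 24 ≈ 2595.4 mm; DoF = Df − Dn = 387.636 − 302.790 ≈ 84.846 mm.
Setup B: H = 55²/(5×0.058) + 55 ≈ 10486.0 mm; DoF = Df − Dn = 979.33 − 832.56 ≈ 146.77 mm.
Ratio = 146.77 / 84.846 ≈ 1.73.

1.73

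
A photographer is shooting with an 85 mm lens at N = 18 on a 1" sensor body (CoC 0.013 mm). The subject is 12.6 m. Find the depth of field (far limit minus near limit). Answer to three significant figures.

12.2 m

Hyperfocal distance H = f²/(N·c) + f = 85²/(18 × 0.013) + 85 = 7225/0.234 + 85 ≈ 30961.1 mm ≈ 30.96 m.
Near limit Dn = s·(H − f)/(H + s − 2f) = 12600 × (30961.1 − 85) / (30961.1 + 12600 − 2 × 85) = 12600 × 30876.1 / 43391.1 ≈ 8966 mm.
Far limit Df = s·(H − f)/(H − s) = 12600 × (30961.1 − 85) / (30961.1 − 12600) = 12600 × 30876.1 / 18361.1 ≈ 21188 mm.
Depth of field = Df − Dn = 21188 − 8966 ≈ 12222 mm ≈ 12.2 m.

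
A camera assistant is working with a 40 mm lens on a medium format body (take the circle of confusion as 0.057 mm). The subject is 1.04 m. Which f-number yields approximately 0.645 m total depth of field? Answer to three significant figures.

Write h = H − f = f²/(N·c). The thin-lens limits are Dn = s·h/(h + (s−f)) and Df = s·h/(h − (s−f)), so DoF = Df − Dn = 2·s·(s−f)·h / (h² − (s−f)²).
That is a quadratic in h: DoF·h² − 2·s·(s−f)·h − DoF·(s−f)² = 0 ⇒ h = (s−f)·(s + √(s² + DoF²)) / DoF = 1000 × (1040 + √(1040² + 645²)) / 645 = 1000 × (1040 + 1223.77) / 645 ≈ 3509.7 mm.
Then N = f²/(c·h) = 40² / (0.057 × 3509.7) = 1600 / 200.05 ≈ 8.

f/8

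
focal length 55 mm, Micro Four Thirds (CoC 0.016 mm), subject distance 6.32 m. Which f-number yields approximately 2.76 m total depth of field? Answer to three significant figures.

Write h = H − f = f²/(N·c). The thin-lens limits are Dn = s·h/(h + (s−f)) and Df = s·h/(h − (s−f)), so DoF = Df − Dn = 2·s·(s−f)·h / (h² − (s−f)²).
That is a quadratic in h: DoF·h² − 2·s·(s−f)·h − DoF·(s−f)² = 0 ⇒ h = (s−f)·(s + √(s² + DoF²)) / DoF = 6265 × (6320 + √(6320² + 2760²)) / 2760 = 6265 × (6320 + 6896.38) / 2760 ≈ 30000 mm.
Then N = f²/(c·h) = 55² / (0.016 × 30000) = 3025 / 480.00 ≈ 6.30.

f/6.30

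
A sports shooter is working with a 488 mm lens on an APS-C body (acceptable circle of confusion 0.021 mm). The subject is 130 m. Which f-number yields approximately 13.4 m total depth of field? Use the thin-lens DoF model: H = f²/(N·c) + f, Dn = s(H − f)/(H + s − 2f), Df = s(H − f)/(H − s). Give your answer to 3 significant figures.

f/4.50

Write h = H − f = f²/(N·c). The thin-lens limits are Dn = s·h/(h + (s−f)) and Df = s·h/(h − (s−f)), so DoF = Df − Dn = 2·s·(s−f)·h / (h² − (s−f)²).
That is a quadratic in h: DoF·h² − 2·s·(s−f)·h − DoF·(s−f)² = 0 ⇒ h = (s−f)·(s + √(s² + DoF²)) / DoF = 129512 × (130000 + √(130000² + 13400²)) / 13400 = 129512 × (130000 + 130689) / 13400 ≈ 2519577 mm.
Then N = f²/(c·h) = 488² / (0.021 × 2519577) = 238144 / 52911 ≈ 4.50.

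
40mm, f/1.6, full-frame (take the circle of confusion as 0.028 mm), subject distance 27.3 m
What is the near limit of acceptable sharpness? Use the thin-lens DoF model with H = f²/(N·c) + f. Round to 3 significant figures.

Hyperfocal distance H = f²/(N·c) + f = 40²/(1.6 × 0.028) + 40 = 1600/0.0448 + 40 ≈ 35754.3 mm ≈ 35.75 m.
Near limit Dn = s·(H − f)/(H + s − 2f) = 27300 × (35754.3 − 40) / (35754.3 + 27300 − 2 × 40) = 27300 × 35714.3 / 62974.3 ≈ 15483 mm ≈ 15.5 m.

15.5 m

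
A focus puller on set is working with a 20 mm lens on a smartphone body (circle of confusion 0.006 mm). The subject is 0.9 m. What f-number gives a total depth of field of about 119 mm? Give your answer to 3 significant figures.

f/4.99

Write h = H − f = f²/(N·c). The thin-lens limits are Dn = s·h/(h + (s−f)) and Df = s·h/(h − (s−f)), so DoF = Df − Dn = 2·s·(s−f)·h / (h² − (s−f)²).
That is a quadratic in h: DoF·h² − 2·s·(s−f)·h − DoF·(s−f)² = 0 ⇒ h = (s−f)·(s + √(s² + DoF²)) / DoF = 880 × (900 + √(900² + 119²)) / 119 = 880 × (900 + 907.833) / 119 ≈ 13369 mm.
Then N = f²/(c·h) = 20² / (0.006 × 13369) = 400 / 80.213 ≈ 4.99.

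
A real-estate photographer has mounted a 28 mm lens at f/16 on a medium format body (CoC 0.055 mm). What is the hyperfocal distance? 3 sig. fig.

Hyperfocal distance H = f²/(N·c) + f = 28²/(16 × 0.055) + 28 = 784/0.88 + 28 ≈ 918.9 mm ≈ 0.919 m.

0.919 m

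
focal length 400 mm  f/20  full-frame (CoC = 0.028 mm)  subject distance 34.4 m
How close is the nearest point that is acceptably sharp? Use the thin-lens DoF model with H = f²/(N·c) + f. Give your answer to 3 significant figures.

30.7 m

Hyperfocal distance H = f²/(N·c) + f = 400²/(20 × 0.028) + 400 = 160000/0.56 + 400 ≈ 286114.3 mm ≈ 286.1 m.
Near limit Dn = s·(H − f)/(H + s − 2f) = 34400 × (286114.3 − 400) / (286114.3 + 34400 − 2 × 400) = 34400 × 285714.3 / 319714.3 ≈ 30742 mm ≈ 30.7 m.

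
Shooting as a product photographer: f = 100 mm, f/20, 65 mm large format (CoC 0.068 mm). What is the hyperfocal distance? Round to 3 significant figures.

Hyperfocal distance H = f²/(N·c) + f = 100²/(20 × 0.068) + 100 = 10000/1.36 + 100 ≈ 7452.9 mm ≈ 7.45 m.

7.45 m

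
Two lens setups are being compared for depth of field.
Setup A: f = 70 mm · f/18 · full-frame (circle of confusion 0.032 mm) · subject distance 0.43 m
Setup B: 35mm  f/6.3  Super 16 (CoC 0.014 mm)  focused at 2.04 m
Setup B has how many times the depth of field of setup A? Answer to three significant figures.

Setup A: H = 70²/(18×0.032) + 70 ≈ 8576.9 mm; DoF = Df − Dn = 449.001 − 412.542 ≈ 36.459 mm.
Setup B: H = 35²/(6.3×0.014) + 35 ≈ 13923.9 mm; DoF = Df − Dn = 2384.18 − 1782.66 ≈ 601.52 mm.
Ratio = 601.52 / 36.459 ≈ 16.5.

16.5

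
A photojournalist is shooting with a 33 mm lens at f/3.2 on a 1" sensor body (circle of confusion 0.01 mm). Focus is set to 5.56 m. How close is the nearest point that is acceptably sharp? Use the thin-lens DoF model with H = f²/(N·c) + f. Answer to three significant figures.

Hyperfocal distance H = f²/(N·c) + f = 33²/(3.2 × 0.01) + 33 = 1089/0.032 + 33 ≈ 34064.2 mm ≈ 34.06 m.
Near limit Dn = s·(H − f)/(H + s − 2f) = 5560 × (34064.2 − 33) / (34064.2 + 5560 − 2 × 33) = 5560 × 34031.2 / 39558.2 ≈ 4783.2 mm ≈ 4.78 m.

4.78 m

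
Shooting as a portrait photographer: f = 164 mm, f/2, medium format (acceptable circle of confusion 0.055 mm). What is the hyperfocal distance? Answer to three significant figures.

Hyperfocal distance H = f²/(N·c) + f = 164²/(2 × 0.055) + 164 = 26896/0.11 + 164 ≈ 244673.1 mm ≈ 245 m.

245 m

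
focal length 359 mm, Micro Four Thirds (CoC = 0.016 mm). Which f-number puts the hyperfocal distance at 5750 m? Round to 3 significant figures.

f/1.40

Rearrange H = f²/(N·c) + f for N: N = f² / ((H − f)·c).
N = 359² / ((5750000 − 359) × 0.016) = 128881 / 91994 ≈ 1.40.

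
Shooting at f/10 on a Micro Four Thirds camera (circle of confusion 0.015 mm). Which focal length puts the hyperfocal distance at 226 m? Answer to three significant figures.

184 mm

From H = f²/(N·c) + f, with f ≪ H: f ≈ √(H·N·c) = √(226000 × 10 × 0.015) = √33900 ≈ 184.1 mm.
The +f correction barely moves this — solving exactly, f² + N·c·f − N·c·H = 0 ⇒ f = (−N·c + √((N·c)² + 4·N·c·H))/2 = (−0.15 + √135600)/2 ≈ 184.04 mm, so f ≈ 184 mm.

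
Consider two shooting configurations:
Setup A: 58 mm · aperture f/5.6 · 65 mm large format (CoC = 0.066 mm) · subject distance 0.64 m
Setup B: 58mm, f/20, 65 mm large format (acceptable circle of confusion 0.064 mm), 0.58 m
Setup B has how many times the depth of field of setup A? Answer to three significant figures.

Setup A: H = 58²/(5.6×0.066) + 58 ≈ 9159.7 mm; DoF = Df − Dn = 683.720 − 601.535 ≈ 82.185 mm.
Setup B: H = 58²/(20×0.064) + 58 ≈ 2686.1 mm; DoF = Df − Dn = 723.75 − 483.89 ≈ 239.86 mm.
Ratio = 239.86 / 82.185 ≈ 2.92.

2.92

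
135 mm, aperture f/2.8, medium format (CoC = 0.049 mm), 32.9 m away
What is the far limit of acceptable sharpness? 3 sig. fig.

43.7 m

Hyperfocal distance H = f²/(N·c) + f = 135²/(2.8 × 0.049) + 135 = 18225/0.1372 + 135 ≈ 132970.3 mm ≈ 133.0 m.
Far limit Df = s·(H − f)/(H − s) = 32900 × (132970.3 − 135) / (132970.3 − 32900) = 32900 × 132835.3 / 100070.3 ≈ 43672 mm ≈ 43.7 m.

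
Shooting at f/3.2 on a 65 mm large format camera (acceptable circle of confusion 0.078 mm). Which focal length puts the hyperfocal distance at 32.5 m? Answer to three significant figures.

From H = f²/(N·c) + f, with f ≪ H: f ≈ √(H·N·c) = √(32500 × 3.2 × 0.078) = √8112.0 ≈ 90.07 mm.
Exact: f² + N·c·f − N·c·H = 0 ⇒ f = (−N·c + √((N·c)² + 4·N·c·H))/2 = (−0.2496 + √32448)/2 ≈ 89.942 mm ≈ 89.9 mm.

89.9 mm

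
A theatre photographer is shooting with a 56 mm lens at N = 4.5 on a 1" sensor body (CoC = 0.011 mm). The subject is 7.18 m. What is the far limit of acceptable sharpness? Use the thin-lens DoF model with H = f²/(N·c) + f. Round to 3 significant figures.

8.09 m

Hyperfocal distance H = f²/(N·c) + f = 56²/(4.5 × 0.011) + 56 = 3136/0.0495 + 56 ≈ 63409.5 mm ≈ 63.41 m.
Far limit Df = s·(H − f)/(H − s) = 7180 × (63409.5 − 56) / (63409.5 − 7180) = 7180 × 63353.5 / 56229.5 ≈ 8089.7 mm ≈ 8.09 m.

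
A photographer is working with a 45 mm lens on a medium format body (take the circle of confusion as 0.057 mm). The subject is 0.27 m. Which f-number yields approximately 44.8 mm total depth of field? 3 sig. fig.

Write h = H − f = f²/(N·c). The thin-lens limits are Dn = s·h/(h + (s−f)) and Df = s·h/(h − (s−f)), so DoF = Df − Dn = 2·s·(s−f)·h / (h² − (s−f)²).
That is a quadratic in h: DoF·h² − 2·s·(s−f)·h − DoF·(s−f)² = 0 ⇒ h = (s−f)·(s + √(s² + DoF²)) / DoF = 225 × (270 + √(270² + 44.8²)) / 44.8 = 225 × (270 + 273.692) / 44.8 ≈ 2730.6 mm.
Then N = f²/(c·h) = 45² / (0.057 × 2730.6) = 2025 / 155.64 ≈ 13.

f/13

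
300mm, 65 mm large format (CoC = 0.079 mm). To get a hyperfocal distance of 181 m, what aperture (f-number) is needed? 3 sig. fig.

f/6.30

Rearrange H = f²/(N·c) + f for N: N = f² / ((H − f)·c).
N = 300² / ((181000 − 300) × 0.079) = 90000 / 14275 ≈ 6.30.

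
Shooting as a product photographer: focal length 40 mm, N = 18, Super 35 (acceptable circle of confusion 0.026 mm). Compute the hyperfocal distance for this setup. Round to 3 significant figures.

3.46 m

Hyperfocal distance H = f²/(N·c) + f = 40²/(18 × 0.026) + 40 = 1600/0.468 + 40 ≈ 3458.8 mm ≈ 3.46 m.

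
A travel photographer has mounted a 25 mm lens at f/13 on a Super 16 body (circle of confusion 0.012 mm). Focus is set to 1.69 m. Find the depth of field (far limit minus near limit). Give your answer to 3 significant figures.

Hyperfocal distance H = f²/(N·c) + f = 25²/(13 × 0.012) + 25 = 625/0.156 + 25 ≈ 4031.4 mm ≈ 4.031 m.
Near limit Dn = s·(H − f)/(H + s − 2f) = 1690 × (4031.4 − 25) / (4031.4 + 1690 − 2 × 25) = 1690 × 4006.4 / 5671.4 ≈ 1193.9 mm.
Far limit Df = s·(H − f)/(H − s) = 1690 × (4031.4 − 25) / (4031.4 − 1690) = 1690 × 4006.4 / 2341.4 ≈ 2891.8 mm.
Depth of field = Df − Dn = 2891.8 − 1193.9 ≈ 1697.9 mm ≈ 1.70 m.

1.70 m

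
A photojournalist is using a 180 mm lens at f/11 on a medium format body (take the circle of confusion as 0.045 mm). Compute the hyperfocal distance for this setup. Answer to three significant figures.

Hyperfocal distance H = f²/(N·c) + f = 180²/(11 × 0.045) + 180 = 32400/0.495 + 180 ≈ 65634.5 mm ≈ 65.6 m.

65.6 m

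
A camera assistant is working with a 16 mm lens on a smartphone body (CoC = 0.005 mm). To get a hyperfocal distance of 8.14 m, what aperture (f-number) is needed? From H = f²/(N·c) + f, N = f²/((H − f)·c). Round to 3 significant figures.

f/6.30

Rearrange H = f²/(N·c) + f for N: N = f² / ((H − f)·c).
N = 16² / ((8140 − 16) × 0.005) = 256 / 40.62 ≈ 6.30.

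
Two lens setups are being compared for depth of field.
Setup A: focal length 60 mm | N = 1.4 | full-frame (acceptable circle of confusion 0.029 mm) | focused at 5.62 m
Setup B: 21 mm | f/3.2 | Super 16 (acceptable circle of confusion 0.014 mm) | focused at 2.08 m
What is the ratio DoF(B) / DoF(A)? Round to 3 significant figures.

1.29

Setup A: H = 60²/(1.4×0.029) + 60 ≈ 88730.0 mm; DoF = Df − Dn = 5995.97 − 5288.39 ≈ 707.58 mm.
Setup B: H = 21²/(3.2×0.014) + 21 ≈ 9864.7 mm; DoF = Df − Dn = 2630.14 − 1720.19 ≈ 909.95 mm.
Ratio = 909.95 / 707.58 ≈ 1.29.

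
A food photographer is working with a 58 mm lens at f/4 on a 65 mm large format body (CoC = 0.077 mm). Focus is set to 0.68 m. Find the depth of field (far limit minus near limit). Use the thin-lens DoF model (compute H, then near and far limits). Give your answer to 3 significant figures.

77.7 mm

Hyperfocal distance H = f²/(N·c) + f = 58²/(4 × 0.077) + 58 = 3364/0.308 + 58 ≈ 10980.1 mm ≈ 10.98 m.
Near limit Dn = s·(H − f)/(H + s − 2f) = 680 × (10980.1 − 58) / (10980.1 + 680 − 2 × 58) = 680 × 10922.1 / 11544.1 ≈ 643.361 mm.
Far limit Df = s·(H − f)/(H − s) = 680 × (10980.1 − 58) / (10980.1 − 680) = 680 × 10922.1 / 10300.1 ≈ 721.064 mm.
Depth of field = Df − Dn = 721.064 − 643.361 ≈ 77.703 mm.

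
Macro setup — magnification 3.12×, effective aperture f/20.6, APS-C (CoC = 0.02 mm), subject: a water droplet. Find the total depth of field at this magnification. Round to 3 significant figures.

At magnification m, DoF ≈ 2·N_eff·c/m² = 2 × 20.6 × 0.02 / 3.12² = 0.824 / 9.734 ≈ 0.0846 mm.

0.0846 mm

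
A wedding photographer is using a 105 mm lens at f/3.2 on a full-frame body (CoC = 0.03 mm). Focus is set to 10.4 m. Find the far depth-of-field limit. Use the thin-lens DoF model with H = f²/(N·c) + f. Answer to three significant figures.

11.4 m

Hyperfocal distance H = f²/(N·c) + f = 105²/(3.2 × 0.03) + 105 = 11025/0.096 + 105 ≈ 114948.8 mm ≈ 114.9 m.
Far limit Df = s·(H − f)/(H − s) = 10400 × (114948.8 − 105) / (114948.8 − 10400) = 10400 × 114843.8 / 104548.8 ≈ 11424 mm ≈ 11.4 m.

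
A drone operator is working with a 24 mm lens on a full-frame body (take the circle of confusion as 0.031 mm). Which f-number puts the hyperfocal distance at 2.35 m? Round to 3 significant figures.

f/7.99

Rearrange H = f²/(N·c) + f for N: N = f² / ((H − f)·c).
N = 24² / ((2350 − 24) × 0.031) = 576 / 72.11 ≈ 7.99.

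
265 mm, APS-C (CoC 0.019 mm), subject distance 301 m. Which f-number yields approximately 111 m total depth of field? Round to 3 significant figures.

f/2.19

Write h = H − f = f²/(N·c). The thin-lens limits are Dn = s·h/(h + (s−f)) and Df = s·h/(h − (s−f)), so DoF = Df − Dn = 2·s·(s−f)·h / (h² − (s−f)²).
That is a quadratic in h: DoF·h² − 2·s·(s−f)·h − DoF·(s−f)² = 0 ⇒ h = (s−f)·(s + √(s² + DoF²)) / DoF = 300735 × (301000 + √(301000² + 111000²)) / 111000 = 300735 × (301000 + 320815) / 111000 ≈ 1684697 mm.
Then N = f²/(c·h) = 265² / (0.019 × 1684697) = 70225 / 32009 ≈ 2.19.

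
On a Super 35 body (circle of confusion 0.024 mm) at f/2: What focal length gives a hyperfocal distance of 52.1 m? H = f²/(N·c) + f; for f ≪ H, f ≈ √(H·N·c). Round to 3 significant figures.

From H = f²/(N·c) + f, with f ≪ H: f ≈ √(H·N·c) = √(52100 × 2 × 0.024) = √2500.8 ≈ 50.01 mm.
The +f correction barely moves this — solving exactly, f² + N·c·f − N·c·H = 0 ⇒ f = (−N·c + √((N·c)² + 4·N·c·H))/2 = (−0.048 + √10003)/2 ≈ 49.984 mm, so f ≈ 50.0 mm.

50.0 mm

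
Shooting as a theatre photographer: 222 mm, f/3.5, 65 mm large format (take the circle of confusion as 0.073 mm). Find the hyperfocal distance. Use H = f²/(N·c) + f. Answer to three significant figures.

Hyperfocal distance H = f²/(N·c) + f = 222²/(3.5 × 0.073) + 222 = 49284/0.2555 + 222 ≈ 193114.4 mm ≈ 193 m.

193 m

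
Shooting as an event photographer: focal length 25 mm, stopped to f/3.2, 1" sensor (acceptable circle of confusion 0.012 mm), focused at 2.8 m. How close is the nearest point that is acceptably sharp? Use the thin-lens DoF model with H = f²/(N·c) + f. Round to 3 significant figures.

Hyperfocal distance H = f²/(N·c) + f = 25²/(3.2 × 0.012) + 25 = 625/0.0384 + 25 ≈ 16301.0 mm ≈ 16.30 m.
Near limit Dn = s·(H − f)/(H + s − 2f) = 2800 × (16301.0 − 25) / (16301.0 + 2800 − 2 × 25) = 2800 × 16276.0 / 19051.0 ≈ 2392.1 mm ≈ 2.39 m.

2.39 m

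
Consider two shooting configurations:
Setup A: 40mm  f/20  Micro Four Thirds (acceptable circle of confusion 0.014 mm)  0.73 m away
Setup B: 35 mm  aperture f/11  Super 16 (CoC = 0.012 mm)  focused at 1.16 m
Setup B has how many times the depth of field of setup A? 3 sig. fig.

Setup A: H = 40²/(20×0.014) + 40 ≈ 5754.3 mm; DoF = Df − Dn = 830.25 − 651.35 ≈ 178.90 mm.
Setup B: H = 35²/(11×0.012) + 35 ≈ 9315.3 mm; DoF = Df − Dn = 1320.02 − 1034.58 ≈ 285.44 mm.
Ratio = 285.44 / 178.90 ≈ 1.60.

1.60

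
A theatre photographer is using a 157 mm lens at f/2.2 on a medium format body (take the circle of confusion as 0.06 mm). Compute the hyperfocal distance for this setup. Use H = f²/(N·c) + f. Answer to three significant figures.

187 m

Hyperfocal distance H = f²/(N·c) + f = 157²/(2.2 × 0.06) + 157 = 24649/0.132 + 157 ≈ 186891.8 mm ≈ 187 m.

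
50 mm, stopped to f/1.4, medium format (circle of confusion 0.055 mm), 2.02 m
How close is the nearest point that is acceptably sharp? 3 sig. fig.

1.90 m

Hyperfocal distance H = f²/(N·c) + f = 50²/(1.4 × 0.055) + 50 = 2500/0.077 + 50 ≈ 32517.5 mm ≈ 32.52 m.
Near limit Dn = s·(H − f)/(H + s − 2f) = 2020 × (32517.5 − 50) / (32517.5 + 2020 − 2 × 50) = 2020 × 32467.5 / 34437.5 ≈ 1904.4 mm ≈ 1.90 m.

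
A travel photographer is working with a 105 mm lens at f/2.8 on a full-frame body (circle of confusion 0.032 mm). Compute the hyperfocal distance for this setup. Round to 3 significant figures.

Hyperfocal distance H = f²/(N·c) + f = 105²/(2.8 × 0.032) + 105 = 11025/0.0896 + 105 ≈ 123151.9 mm ≈ 123 m.

123 m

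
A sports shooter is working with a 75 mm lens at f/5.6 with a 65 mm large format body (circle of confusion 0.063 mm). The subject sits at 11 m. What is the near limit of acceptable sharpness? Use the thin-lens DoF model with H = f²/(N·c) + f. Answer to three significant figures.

6.53 m

Hyperfocal distance H = f²/(N·c) + f = 75²/(5.6 × 0.063) + 75 = 5625/0.3528 + 75 ≈ 16018.9 mm ≈ 16.02 m.
Near limit Dn = s·(H − f)/(H + s − 2f) = 11000 × (16018.9 − 75) / (16018.9 + 11000 − 2 × 75) = 11000 × 15943.9 / 26868.9 ≈ 6527.4 mm ≈ 6.53 m.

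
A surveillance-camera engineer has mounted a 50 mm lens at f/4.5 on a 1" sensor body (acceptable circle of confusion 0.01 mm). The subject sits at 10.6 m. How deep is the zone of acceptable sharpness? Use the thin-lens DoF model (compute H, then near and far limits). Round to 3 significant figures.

Hyperfocal distance H = f²/(N·c) + f = 50²/(4.5 × 0.01) + 50 = 2500/0.045 + 50 ≈ 55605.6 mm ≈ 55.61 m.
Near limit Dn = s·(H − f)/(H + s − 2f) = 10600 × (55605.6 − 50) / (55605.6 + 10600 − 2 × 50) = 10600 × 55555.6 / 66105.6 ≈ 8908.3 mm.
Far limit Df = s·(H − f)/(H − s) = 10600 × (55605.6 − 50) / (55605.6 − 10600) = 10600 × 55555.6 / 45005.6 ≈ 13084.8 mm.
Depth of field = Df − Dn = 13084.8 − 8908.3 ≈ 4176.5 mm ≈ 4.18 m.

4.18 m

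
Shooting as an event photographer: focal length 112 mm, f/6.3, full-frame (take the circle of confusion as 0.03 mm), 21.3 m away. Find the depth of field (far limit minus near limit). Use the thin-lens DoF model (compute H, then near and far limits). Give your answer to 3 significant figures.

Hyperfocal distance H = f²/(N·c) + f = 112²/(6.3 × 0.03) + 112 = 12544/0.189 + 112 ≈ 66482.4 mm ≈ 66.48 m.
Near limit Dn = s·(H − f)/(H + s − 2f) = 21300 × (66482.4 − 112) / (66482.4 + 21300 − 2 × 112) = 21300 × 66370.4 / 87558.4 ≈ 16146 mm.
Far limit Df = s·(H − f)/(H − s) = 21300 × (66482.4 − 112) / (66482.4 − 21300) = 21300 × 66370.4 / 45182.4 ≈ 31289 mm.
Depth of field = Df − Dn = 31289 − 16146 ≈ 15143 mm ≈ 15.1 m.

15.1 m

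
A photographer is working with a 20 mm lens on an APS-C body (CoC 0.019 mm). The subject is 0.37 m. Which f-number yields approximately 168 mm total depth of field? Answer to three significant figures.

f/13

Write h = H − f = f²/(N·c). The thin-lens limits are Dn = s·h/(h + (s−f)) and Df = s·h/(h − (s−f)), so DoF = Df − Dn = 2·s·(s−f)·h / (h² − (s−f)²).
That is a quadratic in h: DoF·h² − 2·s·(s−f)·h − DoF·(s−f)² = 0 ⇒ h = (s−f)·(s + √(s² + DoF²)) / DoF = 350 × (370 + √(370² + 168²)) / 168 = 350 × (370 + 406.355) / 168 ≈ 1617.4 mm.
Then N = f²/(c·h) = 20² / (0.019 × 1617.4) = 400 / 30.731 ≈ 13.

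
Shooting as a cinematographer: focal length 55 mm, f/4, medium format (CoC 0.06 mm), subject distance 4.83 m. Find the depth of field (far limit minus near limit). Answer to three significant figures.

Hyperfocal distance H = f²/(N·c) + f = 55²/(4 × 0.06) + 55 = 3025/0.24 + 55 ≈ 12659.2 mm ≈ 12.66 m.
Near limit Dn = s·(H − f)/(H + s − 2f) = 4830 × (12659.2 − 55) / (12659.2 + 4830 − 2 × 55) = 4830 × 12604.2 / 17379.2 ≈ 3502.9 mm.
Far limit Df = s·(H − f)/(H − s) = 4830 × (12659.2 − 55) / (12659.2 − 4830) = 4830 × 12604.2 / 7829.2 ≈ 7775.8 mm.
Depth of field = Df − Dn = 7775.8 − 3502.9 ≈ 4272.9 mm ≈ 4.27 m.

4.27 m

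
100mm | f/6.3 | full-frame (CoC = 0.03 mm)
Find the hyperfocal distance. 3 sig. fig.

Hyperfocal distance H = f²/(N·c) + f = 100²/(6.3 × 0.03) + 100 = 10000/0.189 + 100 ≈ 53010.1 mm ≈ 53.0 m.

53.0 m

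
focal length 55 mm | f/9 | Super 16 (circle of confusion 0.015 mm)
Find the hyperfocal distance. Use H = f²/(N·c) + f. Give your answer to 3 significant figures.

Hyperfocal distance H = f²/(N·c) + f = 55²/(9 × 0.015) + 55 = 3025/0.135 + 55 ≈ 22462.4 mm ≈ 22.5 m.

22.5 m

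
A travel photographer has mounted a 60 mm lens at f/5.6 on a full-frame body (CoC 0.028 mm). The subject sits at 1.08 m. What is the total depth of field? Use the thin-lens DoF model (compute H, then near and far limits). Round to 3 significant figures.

Hyperfocal distance H = f²/(N·c) + f = 60²/(5.6 × 0.028) + 60 = 3600/0.1568 + 60 ≈ 23019.2 mm ≈ 23.02 m.
Near limit Dn = s·(H − f)/(H + s − 2f) = 1080 × (23019.2 − 60) / (23019.2 + 1080 − 2 × 60) = 1080 × 22959.2 / 23979.2 ≈ 1034.060 mm.
Far limit Df = s·(H − f)/(H − s) = 1080 × (23019.2 − 60) / (23019.2 − 1080) = 1080 × 22959.2 / 21939.2 ≈ 1130.212 mm.
Depth of field = Df − Dn = 1130.212 − 1034.060 ≈ 96.152 mm.

96.2 mm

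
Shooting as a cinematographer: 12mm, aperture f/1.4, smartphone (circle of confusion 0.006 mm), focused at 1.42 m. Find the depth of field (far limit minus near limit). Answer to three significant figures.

235 mm

Hyperfocal distance H = f²/(N·c) + f = 12²/(1.4 × 0.006) + 12 = 144/0.0084 + 12 ≈ 17154.9 mm ≈ 17.15 m.
Near limit Dn = s·(H − f)/(H + s − 2f) = 1420 × (17154.9 − 12) / (17154.9 + 1420 − 2 × 12) = 1420 × 17142.9 / 18550.9 ≈ 1312.22 mm.
Far limit Df = s·(H − f)/(H − s) = 1420 × (17154.9 − 12) / (17154.9 − 1420) = 1420 × 17142.9 / 15734.9 ≈ 1547.07 mm.
Depth of field = Df − Dn = 1547.07 − 1312.22 ≈ 234.85 mm.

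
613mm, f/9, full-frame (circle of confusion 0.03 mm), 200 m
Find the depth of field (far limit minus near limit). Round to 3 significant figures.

58.5 m

Hyperfocal distance H = f²/(N·c) + f = 613²/(9 × 0.03) + 613 = 375769/0.27 + 613 ≈ 1392350.0 mm ≈ 1392 m.
Near limit Dn = s·(H − f)/(H + s − 2f) = 200000 × (1392350.0 − 613) / (1392350.0 + 200000 − 2 × 613) = 200000 × 1391737.0 / 1591124.0 ≈ 174938 mm.
Far limit Df = s·(H − f)/(H − s) = 200000 × (1392350.0 − 613) / (1392350.0 − 200000) = 200000 × 1391737.0 / 1192350.0 ≈ 233444 mm.
Depth of field = Df − Dn = 233444 − 174938 ≈ 58506 mm ≈ 58.5 m.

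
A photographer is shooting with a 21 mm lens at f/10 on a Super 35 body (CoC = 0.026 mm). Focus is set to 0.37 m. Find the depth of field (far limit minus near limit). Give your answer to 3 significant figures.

Hyperfocal distance H = f²/(N·c) + f = 21²/(10 × 0.026) + 21 = 441/0.26 + 21 ≈ 1717.2 mm ≈ 1.717 m.
Near limit Dn = s·(H − f)/(H + s − 2f) = 370 × (1717.2 − 21) / (1717.2 + 370 − 2 × 21) = 370 × 1696.2 / 2045.2 ≈ 306.86 mm.
Far limit Df = s·(H − f)/(H − s) = 370 × (1717.2 − 21) / (1717.2 − 370) = 370 × 1696.2 / 1347.2 ≈ 465.85 mm.
Depth of field = Df − Dn = 465.85 − 306.86 ≈ 158.99 mm.

159 mm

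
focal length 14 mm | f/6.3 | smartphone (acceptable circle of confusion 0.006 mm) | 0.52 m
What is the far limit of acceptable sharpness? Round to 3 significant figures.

0.576 m

Hyperfocal distance H = f²/(N·c) + f = 14²/(6.3 × 0.006) + 14 = 196/0.0378 + 14 ≈ 5199.2 mm ≈ 5.199 m.
Far limit Df = s·(H − f)/(H − s) = 520 × (5199.2 − 14) / (5199.2 − 520) = 520 × 5185.2 / 4679.2 ≈ 576.23 mm ≈ 0.576 m.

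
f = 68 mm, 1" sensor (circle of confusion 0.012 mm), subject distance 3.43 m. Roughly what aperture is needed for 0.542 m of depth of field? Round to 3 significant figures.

Write h = H − f = f²/(N·c). The thin-lens limits are Dn = s·h/(h + (s−f)) and Df = s·h/(h − (s−f)), so DoF = Df − Dn = 2·s·(s−f)·h / (h² − (s−f)²).
That is a quadratic in h: DoF·h² − 2·s·(s−f)·h − DoF·(s−f)² = 0 ⇒ h = (s−f)·(s + √(s² + DoF²)) / DoF = 3362 × (3430 + √(3430² + 542²)) / 542 = 3362 × (3430 + 3472.56) / 542 ≈ 42816 mm.
Then N = f²/(c·h) = 68² / (0.012 × 42816) = 4624 / 513.79 ≈ 9.

f/9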